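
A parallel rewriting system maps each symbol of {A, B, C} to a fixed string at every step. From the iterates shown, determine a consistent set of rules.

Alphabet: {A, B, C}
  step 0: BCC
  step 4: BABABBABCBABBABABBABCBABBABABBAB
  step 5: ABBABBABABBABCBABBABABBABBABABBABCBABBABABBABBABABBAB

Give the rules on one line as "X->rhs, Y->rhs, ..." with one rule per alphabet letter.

  step 4 ⇒ step 5: BABABBABCBABBABABBABCBABBABABBAB ⇒ AB·B·AB·B·AB·AB·B·AB·CB·AB·B·AB·AB·B·AB·B·AB·AB·B·AB·CB·AB·B·AB·AB·B·AB·B·AB·AB·B·AB
    A ↦ B
    B ↦ AB
    C ↦ CB

A->B, B->AB, C->CB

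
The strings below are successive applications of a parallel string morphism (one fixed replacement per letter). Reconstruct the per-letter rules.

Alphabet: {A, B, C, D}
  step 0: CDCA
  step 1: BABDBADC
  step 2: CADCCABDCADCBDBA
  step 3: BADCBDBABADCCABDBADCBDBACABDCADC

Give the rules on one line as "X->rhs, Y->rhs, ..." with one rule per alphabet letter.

A->DC, B->CA, C->BA, D->BD

  step 2 ⇒ step 3: CADCCABDCADCBDBA ⇒ BA·DC·BD·BA·BA·DC·CA·BD·BA·DC·BD·BA·CA·BD·CA·DC
    A ↦ DC
    B ↦ CA
    C ↦ BA
    D ↦ BD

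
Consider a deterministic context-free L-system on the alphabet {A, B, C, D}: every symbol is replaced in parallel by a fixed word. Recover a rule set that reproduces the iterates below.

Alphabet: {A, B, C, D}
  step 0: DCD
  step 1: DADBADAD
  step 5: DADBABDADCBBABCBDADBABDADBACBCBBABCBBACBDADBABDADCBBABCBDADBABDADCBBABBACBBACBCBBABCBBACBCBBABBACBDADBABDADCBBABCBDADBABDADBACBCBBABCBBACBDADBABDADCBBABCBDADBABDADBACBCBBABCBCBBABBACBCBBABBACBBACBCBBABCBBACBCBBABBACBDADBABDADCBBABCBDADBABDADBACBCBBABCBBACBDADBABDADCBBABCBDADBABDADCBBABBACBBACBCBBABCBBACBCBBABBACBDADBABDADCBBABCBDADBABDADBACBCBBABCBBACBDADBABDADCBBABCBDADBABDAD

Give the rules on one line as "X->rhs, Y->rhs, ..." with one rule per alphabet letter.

  step 0 ⇒ step 1: DCD ⇒ DAD·BA·DAD
    C ↦ BA
    D ↦ DAD
    A ↦ BAB  (constrained at step 1)
    B ↦ CB  (constrained at step 1)

A->BAB, B->CB, C->BA, D->DAD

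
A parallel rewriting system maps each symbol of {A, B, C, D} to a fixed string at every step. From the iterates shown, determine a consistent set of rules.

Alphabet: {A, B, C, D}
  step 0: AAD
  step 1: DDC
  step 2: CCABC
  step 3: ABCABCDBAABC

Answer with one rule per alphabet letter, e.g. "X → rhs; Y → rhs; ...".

  step 2 ⇒ step 3: CCABC ⇒ ABC·ABC·D·BA·ABC
    A ↦ D
    B ↦ BA
    C ↦ ABC
  step 0 ⇒ step 1: AAD ⇒ D·D·C
    D ↦ C

A->D, B->BA, C->ABC, D->C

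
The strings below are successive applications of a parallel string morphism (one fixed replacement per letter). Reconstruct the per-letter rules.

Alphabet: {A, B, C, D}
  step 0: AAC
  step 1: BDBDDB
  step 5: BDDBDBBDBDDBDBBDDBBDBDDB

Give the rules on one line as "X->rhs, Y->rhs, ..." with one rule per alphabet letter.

  step 0 ⇒ step 1: AAC ⇒ BD·BD·DB
    A ↦ BD
    C ↦ DB
    B ↦ A  (constrained at step 1)
    D ↦ C  (constrained at step 1)

A->BD, B->A, C->DB, D->C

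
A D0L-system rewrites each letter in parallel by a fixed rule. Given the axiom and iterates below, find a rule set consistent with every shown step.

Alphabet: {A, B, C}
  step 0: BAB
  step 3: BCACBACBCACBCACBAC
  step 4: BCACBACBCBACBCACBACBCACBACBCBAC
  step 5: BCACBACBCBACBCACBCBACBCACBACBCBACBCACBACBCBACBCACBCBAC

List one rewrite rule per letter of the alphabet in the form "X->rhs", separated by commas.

  step 4 ⇒ step 5: BCACBACBCBACBCACBACBCACBACBCBAC ⇒ BC·AC·B·AC·BC·B·AC·BC·AC·BC·B·AC·BC·AC·B·AC·BC·B·AC·BC·AC·B·AC·BC·B·AC·BC·AC·BC·B·AC
    A ↦ B
    B ↦ BC
    C ↦ AC

A->B, B->BC, C->AC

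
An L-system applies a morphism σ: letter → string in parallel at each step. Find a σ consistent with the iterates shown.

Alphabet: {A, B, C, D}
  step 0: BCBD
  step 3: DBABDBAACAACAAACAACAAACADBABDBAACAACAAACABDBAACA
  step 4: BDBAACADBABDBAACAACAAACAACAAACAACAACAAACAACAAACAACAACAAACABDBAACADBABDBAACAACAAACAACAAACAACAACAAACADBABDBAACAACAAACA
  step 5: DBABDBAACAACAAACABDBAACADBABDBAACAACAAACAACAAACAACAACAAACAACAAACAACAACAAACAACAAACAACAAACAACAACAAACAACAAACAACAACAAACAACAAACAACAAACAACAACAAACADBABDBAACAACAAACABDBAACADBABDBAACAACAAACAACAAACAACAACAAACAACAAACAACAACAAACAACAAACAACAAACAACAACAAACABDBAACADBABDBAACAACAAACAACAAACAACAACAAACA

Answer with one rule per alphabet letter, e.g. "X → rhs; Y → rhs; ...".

  step 4 ⇒ step 5: BDBAACADBABDBAACAACAAACAACAAACAACAACAAACAACAAACAACAACAAACABDBAACADBABDBAACAACAAACAACAAACAACAACAAACADBABDBAACAACAAACA ⇒ DBA·B·DBA·ACA·ACA·A·ACA·B·DBA·ACA·DBA·B·DBA·ACA·ACA·A·ACA·ACA·A·ACA·ACA·ACA·A·ACA·ACA·A·ACA·ACA·ACA·A·ACA·ACA·A·ACA·ACA·A·ACA·ACA·ACA·A·ACA·ACA·A·ACA·ACA·ACA·A·ACA·ACA·A·ACA·ACA·A·ACA·ACA·ACA·A·ACA·DBA·B·DBA·ACA·ACA·A·ACA·B·DBA·ACA·DBA·B·DBA·ACA·ACA·A·ACA·ACA·A·ACA·ACA·ACA·A·ACA·ACA·A·ACA·ACA·ACA·A·ACA·ACA·A·ACA·ACA·A·ACA·ACA·ACA·A·ACA·B·DBA·ACA·DBA·B·DBA·ACA·ACA·A·ACA·ACA·A·ACA·ACA·ACA·A·ACA
    A ↦ ACA
    B ↦ DBA
    C ↦ A
    D ↦ B

A->ACA, B->DBA, C->A, D->B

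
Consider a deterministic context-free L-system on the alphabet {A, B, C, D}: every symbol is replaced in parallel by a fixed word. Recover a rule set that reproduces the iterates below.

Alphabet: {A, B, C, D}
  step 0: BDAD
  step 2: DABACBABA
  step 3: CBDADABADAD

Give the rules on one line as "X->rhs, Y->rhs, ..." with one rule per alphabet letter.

A->D, B->A, C->AB, D->CB

  step 2 ⇒ step 3: DABACBABA ⇒ CB·D·A·D·AB·A·D·A·D
    A ↦ D
    B ↦ A
    C ↦ AB
    D ↦ CB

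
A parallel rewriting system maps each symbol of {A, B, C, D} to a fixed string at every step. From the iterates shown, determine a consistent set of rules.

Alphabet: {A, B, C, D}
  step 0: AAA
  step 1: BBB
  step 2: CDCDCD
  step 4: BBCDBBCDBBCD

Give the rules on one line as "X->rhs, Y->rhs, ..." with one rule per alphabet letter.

A->B, B->CD, C->AA, D->B

  step 1 ⇒ step 2: BBB ⇒ CD·CD·CD
    B ↦ CD
  step 0 ⇒ step 1: AAA ⇒ B·B·B
    A ↦ B
    C ↦ AA  (constrained at step 2)
    D ↦ B  (constrained at step 2)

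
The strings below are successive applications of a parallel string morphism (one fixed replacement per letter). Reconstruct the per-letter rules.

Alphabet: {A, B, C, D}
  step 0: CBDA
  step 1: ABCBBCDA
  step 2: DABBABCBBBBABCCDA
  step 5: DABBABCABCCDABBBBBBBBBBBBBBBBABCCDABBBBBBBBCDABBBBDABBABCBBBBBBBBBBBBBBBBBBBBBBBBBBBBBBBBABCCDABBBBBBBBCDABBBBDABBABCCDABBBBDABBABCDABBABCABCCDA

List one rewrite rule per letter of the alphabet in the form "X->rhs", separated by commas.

A->DA, B->BB, C->ABC, D->C

  step 1 ⇒ step 2: ABCBBCDA ⇒ DA·BB·ABC·BB·BB·ABC·C·DA
    A ↦ DA
    B ↦ BB
    C ↦ ABC
    D ↦ C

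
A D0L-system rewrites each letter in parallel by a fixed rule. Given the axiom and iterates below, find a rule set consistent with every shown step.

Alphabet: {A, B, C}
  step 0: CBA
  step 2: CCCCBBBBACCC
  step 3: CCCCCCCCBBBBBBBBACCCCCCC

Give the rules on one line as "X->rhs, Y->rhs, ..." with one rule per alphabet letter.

  step 2 ⇒ step 3: CCCCBBBBACCC ⇒ CC·CC·CC·CC·BB·BB·BB·BB·AC·CC·CC·CC
    A ↦ AC
    B ↦ BB
    C ↦ CC

A->AC, B->BB, C->CC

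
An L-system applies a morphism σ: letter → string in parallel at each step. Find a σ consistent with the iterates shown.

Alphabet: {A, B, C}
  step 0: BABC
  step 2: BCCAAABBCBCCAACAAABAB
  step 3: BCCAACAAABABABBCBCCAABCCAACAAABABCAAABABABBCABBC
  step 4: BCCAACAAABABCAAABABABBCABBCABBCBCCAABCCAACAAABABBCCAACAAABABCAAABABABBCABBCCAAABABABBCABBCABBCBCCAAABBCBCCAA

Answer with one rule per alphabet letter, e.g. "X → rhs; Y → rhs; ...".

  step 3 ⇒ step 4: BCCAACAAABABABBCBCCAABCCAACAAABABCAAABABABBCABBC ⇒ BC·CAA·CAA·AB·AB·CAA·AB·AB·AB·BC·AB·BC·AB·BC·BC·CAA·BC·CAA·CAA·AB·AB·BC·CAA·CAA·AB·AB·CAA·AB·AB·AB·BC·AB·BC·CAA·AB·AB·AB·BC·AB·BC·AB·BC·BC·CAA·AB·BC·BC·CAA
    A ↦ AB
    B ↦ BC
    C ↦ CAA

A->AB, B->BC, C->CAA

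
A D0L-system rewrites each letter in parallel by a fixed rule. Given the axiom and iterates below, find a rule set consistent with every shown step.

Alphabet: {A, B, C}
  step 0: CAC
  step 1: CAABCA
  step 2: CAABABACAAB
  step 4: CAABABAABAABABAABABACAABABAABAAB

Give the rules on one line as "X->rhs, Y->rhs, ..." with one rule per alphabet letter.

  step 1 ⇒ step 2: CAABCA ⇒ CA·AB·AB·A·CA·AB
    A ↦ AB
    B ↦ A
    C ↦ CA

A->AB, B->A, C->CA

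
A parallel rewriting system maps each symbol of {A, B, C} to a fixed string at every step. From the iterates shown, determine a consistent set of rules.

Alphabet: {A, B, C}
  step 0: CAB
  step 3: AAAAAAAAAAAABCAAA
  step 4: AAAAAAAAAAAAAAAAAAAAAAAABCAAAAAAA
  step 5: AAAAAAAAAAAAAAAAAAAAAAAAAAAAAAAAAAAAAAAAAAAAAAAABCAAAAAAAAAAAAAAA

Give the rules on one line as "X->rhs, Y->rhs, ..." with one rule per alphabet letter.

  step 4 ⇒ step 5: AAAAAAAAAAAAAAAAAAAAAAAABCAAAAAAA ⇒ AA·AA·AA·AA·AA·AA·AA·AA·AA·AA·AA·AA·AA·AA·AA·AA·AA·AA·AA·AA·AA·AA·AA·AA·BC·A·AA·AA·AA·AA·AA·AA·AA
    A ↦ AA
    B ↦ BC
    C ↦ A

A->AA, B->BC, C->A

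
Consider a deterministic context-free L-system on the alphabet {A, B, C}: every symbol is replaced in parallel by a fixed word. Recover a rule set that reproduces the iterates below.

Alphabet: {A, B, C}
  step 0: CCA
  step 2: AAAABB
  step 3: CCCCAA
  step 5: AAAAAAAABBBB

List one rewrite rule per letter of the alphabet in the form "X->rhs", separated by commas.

A->C, B->A, C->BB

  step 2 ⇒ step 3: AAAABB ⇒ C·C·C·C·A·A
    A ↦ C
    B ↦ A
    C ↦ BB  (constrained at step 0)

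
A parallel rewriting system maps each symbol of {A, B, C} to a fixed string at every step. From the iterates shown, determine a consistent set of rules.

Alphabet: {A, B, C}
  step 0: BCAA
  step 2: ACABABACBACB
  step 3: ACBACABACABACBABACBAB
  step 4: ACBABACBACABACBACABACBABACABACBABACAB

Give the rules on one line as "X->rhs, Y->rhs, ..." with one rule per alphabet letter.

  step 3 ⇒ step 4: ACBACABACABACBABACBAB ⇒ AC·B·AB·AC·B·AC·AB·AC·B·AC·AB·AC·B·AB·AC·AB·AC·B·AB·AC·AB
    A ↦ AC
    B ↦ AB
    C ↦ B

A->AC, B->AB, C->B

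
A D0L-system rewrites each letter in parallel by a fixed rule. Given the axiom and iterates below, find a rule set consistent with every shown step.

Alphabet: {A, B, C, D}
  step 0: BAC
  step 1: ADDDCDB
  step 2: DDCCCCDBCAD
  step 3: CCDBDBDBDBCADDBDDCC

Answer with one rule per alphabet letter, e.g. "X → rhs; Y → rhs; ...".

  step 2 ⇒ step 3: DDCCCCDBCAD ⇒ C·C·DB·DB·DB·DB·C·AD·DB·DDC·C
    A ↦ DDC
    B ↦ AD
    C ↦ DB
    D ↦ C

A->DDC, B->AD, C->DB, D->C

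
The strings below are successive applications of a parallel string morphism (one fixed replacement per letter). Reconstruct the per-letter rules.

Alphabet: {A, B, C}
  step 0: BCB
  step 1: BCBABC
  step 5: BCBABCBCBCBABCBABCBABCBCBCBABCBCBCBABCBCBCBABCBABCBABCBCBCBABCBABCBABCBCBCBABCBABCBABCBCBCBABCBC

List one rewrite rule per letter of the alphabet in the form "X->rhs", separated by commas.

A->BC, B->BC, C->BA

  step 0 ⇒ step 1: BCB ⇒ BC·BA·BC
    B ↦ BC
    C ↦ BA
    A ↦ BC  (constrained at step 1)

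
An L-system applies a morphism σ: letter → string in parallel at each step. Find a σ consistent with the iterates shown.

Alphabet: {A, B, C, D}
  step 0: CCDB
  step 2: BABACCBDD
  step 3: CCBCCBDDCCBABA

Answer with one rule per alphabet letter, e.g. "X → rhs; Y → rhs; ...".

A->B, B->CC, C->D, D->BA

  step 2 ⇒ step 3: BABACCBDD ⇒ CC·B·CC·B·D·D·CC·BA·BA
    A ↦ B
    B ↦ CC
    C ↦ D
    D ↦ BA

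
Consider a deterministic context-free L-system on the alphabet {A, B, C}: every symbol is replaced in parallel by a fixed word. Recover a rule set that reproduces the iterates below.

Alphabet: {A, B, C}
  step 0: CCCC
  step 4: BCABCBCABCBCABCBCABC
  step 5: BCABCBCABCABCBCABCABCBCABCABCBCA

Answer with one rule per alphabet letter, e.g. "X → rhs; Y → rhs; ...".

  step 4 ⇒ step 5: BCABCBCABCBCABCBCABC ⇒ BC·A·BC·BC·A·BC·A·BC·BC·A·BC·A·BC·BC·A·BC·A·BC·BC·A
    A ↦ BC
    B ↦ BC
    C ↦ A

A->BC, B->BC, C->A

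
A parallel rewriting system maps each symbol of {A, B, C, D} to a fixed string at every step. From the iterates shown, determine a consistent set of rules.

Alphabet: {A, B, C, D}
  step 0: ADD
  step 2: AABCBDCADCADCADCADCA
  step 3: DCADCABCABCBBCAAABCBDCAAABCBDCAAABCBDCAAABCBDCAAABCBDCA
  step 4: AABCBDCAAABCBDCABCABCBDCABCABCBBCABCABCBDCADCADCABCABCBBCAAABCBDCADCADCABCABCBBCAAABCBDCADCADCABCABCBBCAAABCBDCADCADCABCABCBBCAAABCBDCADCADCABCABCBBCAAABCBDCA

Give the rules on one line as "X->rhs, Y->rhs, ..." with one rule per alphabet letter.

A->DCA, B->BCA, C->BCB, D->AA

  step 3 ⇒ step 4: DCADCABCABCBBCAAABCBDCAAABCBDCAAABCBDCAAABCBDCAAABCBDCA ⇒ AA·BCB·DCA·AA·BCB·DCA·BCA·BCB·DCA·BCA·BCB·BCA·BCA·BCB·DCA·DCA·DCA·BCA·BCB·BCA·AA·BCB·DCA·DCA·DCA·BCA·BCB·BCA·AA·BCB·DCA·DCA·DCA·BCA·BCB·BCA·AA·BCB·DCA·DCA·DCA·BCA·BCB·BCA·AA·BCB·DCA·DCA·DCA·BCA·BCB·BCA·AA·BCB·DCA
    A ↦ DCA
    B ↦ BCA
    C ↦ BCB
    D ↦ AA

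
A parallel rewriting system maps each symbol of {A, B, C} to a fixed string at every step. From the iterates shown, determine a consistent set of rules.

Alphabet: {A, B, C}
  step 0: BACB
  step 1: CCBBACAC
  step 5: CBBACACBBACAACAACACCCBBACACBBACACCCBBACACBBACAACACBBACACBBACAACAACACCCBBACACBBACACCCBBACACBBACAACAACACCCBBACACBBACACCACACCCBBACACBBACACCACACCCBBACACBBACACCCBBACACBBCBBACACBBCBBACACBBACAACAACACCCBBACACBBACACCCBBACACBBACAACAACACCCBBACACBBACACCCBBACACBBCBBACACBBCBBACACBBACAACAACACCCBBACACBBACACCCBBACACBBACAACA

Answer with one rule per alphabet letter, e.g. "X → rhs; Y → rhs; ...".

  step 0 ⇒ step 1: BACB ⇒ C·CBB·ACA·C
    A ↦ CBB
    B ↦ C
    C ↦ ACA

A->CBB, B->C, C->ACA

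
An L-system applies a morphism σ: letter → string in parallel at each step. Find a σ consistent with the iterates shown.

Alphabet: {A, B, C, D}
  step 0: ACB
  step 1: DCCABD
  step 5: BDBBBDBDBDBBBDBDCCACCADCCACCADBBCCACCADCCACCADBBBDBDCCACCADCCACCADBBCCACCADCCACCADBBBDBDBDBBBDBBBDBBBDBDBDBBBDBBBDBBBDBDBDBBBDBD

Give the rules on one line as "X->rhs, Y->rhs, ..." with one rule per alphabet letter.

  step 0 ⇒ step 1: ACB ⇒ D·CCA·BD
    A ↦ D
    B ↦ BD
    C ↦ CCA
    D ↦ BB  (constrained at step 1)

A->D, B->BD, C->CCA, D->BB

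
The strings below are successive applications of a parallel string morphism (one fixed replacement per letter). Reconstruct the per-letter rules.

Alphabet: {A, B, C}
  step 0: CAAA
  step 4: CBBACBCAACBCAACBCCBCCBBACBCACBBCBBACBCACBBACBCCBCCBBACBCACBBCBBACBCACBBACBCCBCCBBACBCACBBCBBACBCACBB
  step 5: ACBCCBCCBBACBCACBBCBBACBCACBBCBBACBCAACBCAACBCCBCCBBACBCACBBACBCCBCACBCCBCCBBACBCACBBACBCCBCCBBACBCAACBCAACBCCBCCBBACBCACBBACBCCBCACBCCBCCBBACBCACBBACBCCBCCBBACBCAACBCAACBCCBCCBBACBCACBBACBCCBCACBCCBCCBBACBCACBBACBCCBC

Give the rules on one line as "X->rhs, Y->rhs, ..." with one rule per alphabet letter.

A->CBB, B->CBC, C->A

  step 4 ⇒ step 5: CBBACBCAACBCAACBCCBCCBBACBCACBBCBBACBCACBBACBCCBCCBBACBCACBBCBBACBCACBBACBCCBCCBBACBCACBBCBBACBCACBB ⇒ A·CBC·CBC·CBB·A·CBC·A·CBB·CBB·A·CBC·A·CBB·CBB·A·CBC·A·A·CBC·A·A·CBC·CBC·CBB·A·CBC·A·CBB·A·CBC·CBC·A·CBC·CBC·CBB·A·CBC·A·CBB·A·CBC·CBC·CBB·A·CBC·A·A·CBC·A·A·CBC·CBC·CBB·A·CBC·A·CBB·A·CBC·CBC·A·CBC·CBC·CBB·A·CBC·A·CBB·A·CBC·CBC·CBB·A·CBC·A·A·CBC·A·A·CBC·CBC·CBB·A·CBC·A·CBB·A·CBC·CBC·A·CBC·CBC·CBB·A·CBC·A·CBB·A·CBC·CBC
    A ↦ CBB
    B ↦ CBC
    C ↦ A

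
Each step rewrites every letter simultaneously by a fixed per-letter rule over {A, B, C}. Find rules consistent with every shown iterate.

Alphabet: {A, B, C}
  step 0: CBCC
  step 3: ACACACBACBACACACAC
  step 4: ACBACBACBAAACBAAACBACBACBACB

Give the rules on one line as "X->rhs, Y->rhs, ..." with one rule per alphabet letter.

A->AC, B->AA, C->B

  step 3 ⇒ step 4: ACACACBACBACACACAC ⇒ AC·B·AC·B·AC·B·AA·AC·B·AA·AC·B·AC·B·AC·B·AC·B
    A ↦ AC
    B ↦ AA
    C ↦ B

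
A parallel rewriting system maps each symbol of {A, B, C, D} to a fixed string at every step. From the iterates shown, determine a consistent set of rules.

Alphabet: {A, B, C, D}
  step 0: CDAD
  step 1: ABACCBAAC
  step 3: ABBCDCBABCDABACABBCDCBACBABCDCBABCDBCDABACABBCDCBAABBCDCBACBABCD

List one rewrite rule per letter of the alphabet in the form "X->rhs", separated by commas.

A->CBA, B->BCD, C->AB, D->AC

  step 0 ⇒ step 1: CDAD ⇒ AB·AC·CBA·AC
    A ↦ CBA
    C ↦ AB
    D ↦ AC
    B ↦ BCD  (constrained at step 1)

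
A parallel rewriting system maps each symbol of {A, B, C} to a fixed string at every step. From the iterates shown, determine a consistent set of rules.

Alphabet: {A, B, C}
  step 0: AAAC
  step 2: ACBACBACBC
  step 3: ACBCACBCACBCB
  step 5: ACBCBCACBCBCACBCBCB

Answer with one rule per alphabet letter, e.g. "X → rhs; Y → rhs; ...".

  step 2 ⇒ step 3: ACBACBACBC ⇒ AC·B·C·AC·B·C·AC·B·C·B
    A ↦ AC
    B ↦ C
    C ↦ B

A->AC, B->C, C->B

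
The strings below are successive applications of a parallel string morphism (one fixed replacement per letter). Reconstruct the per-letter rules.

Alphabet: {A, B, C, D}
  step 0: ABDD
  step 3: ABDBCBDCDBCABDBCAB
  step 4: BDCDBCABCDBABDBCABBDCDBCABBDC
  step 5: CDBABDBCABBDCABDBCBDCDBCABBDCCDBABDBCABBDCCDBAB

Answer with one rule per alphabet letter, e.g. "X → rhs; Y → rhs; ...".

  step 4 ⇒ step 5: BDCDBCABCDBABDBCABBDCDBCABBDC ⇒ C·DB·AB·DB·C·AB·BD·C·AB·DB·C·BD·C·DB·C·AB·BD·C·C·DB·AB·DB·C·AB·BD·C·C·DB·AB
    A ↦ BD
    B ↦ C
    C ↦ AB
    D ↦ DB

A->BD, B->C, C->AB, D->DB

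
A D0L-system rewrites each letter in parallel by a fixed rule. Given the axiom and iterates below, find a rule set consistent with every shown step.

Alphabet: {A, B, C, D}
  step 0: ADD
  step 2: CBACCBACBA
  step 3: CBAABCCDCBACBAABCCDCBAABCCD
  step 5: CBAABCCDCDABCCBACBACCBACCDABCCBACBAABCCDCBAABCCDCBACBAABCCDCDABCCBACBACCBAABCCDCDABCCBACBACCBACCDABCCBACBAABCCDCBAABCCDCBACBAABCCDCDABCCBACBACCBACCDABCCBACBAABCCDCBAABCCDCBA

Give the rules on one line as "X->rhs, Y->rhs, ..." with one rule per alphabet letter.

A->CD, B->ABC, C->CBA, D->C

  step 2 ⇒ step 3: CBACCBACBA ⇒ CBA·ABC·CD·CBA·CBA·ABC·CD·CBA·ABC·CD
    A ↦ CD
    B ↦ ABC
    C ↦ CBA
    D ↦ C  (constrained at step 0)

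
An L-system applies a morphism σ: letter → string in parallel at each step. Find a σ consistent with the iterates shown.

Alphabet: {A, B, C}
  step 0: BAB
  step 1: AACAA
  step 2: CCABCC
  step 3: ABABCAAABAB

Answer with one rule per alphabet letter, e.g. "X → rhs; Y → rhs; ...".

  step 2 ⇒ step 3: CCABCC ⇒ AB·AB·C·AA·AB·AB
    A ↦ C
    B ↦ AA
    C ↦ AB

A->C, B->AA, C->AB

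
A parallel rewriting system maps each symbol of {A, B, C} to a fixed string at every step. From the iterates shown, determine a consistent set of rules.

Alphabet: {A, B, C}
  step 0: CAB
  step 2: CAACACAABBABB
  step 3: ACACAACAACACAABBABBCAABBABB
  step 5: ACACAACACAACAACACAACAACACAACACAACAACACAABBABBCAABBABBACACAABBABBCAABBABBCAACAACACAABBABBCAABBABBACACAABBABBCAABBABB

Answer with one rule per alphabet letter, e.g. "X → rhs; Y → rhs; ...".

  step 2 ⇒ step 3: CAACACAABBABB ⇒ A·CA·CA·A·CA·A·CA·CA·ABB·ABB·CA·ABB·ABB
    A ↦ CA
    B ↦ ABB
    C ↦ A

A->CA, B->ABB, C->A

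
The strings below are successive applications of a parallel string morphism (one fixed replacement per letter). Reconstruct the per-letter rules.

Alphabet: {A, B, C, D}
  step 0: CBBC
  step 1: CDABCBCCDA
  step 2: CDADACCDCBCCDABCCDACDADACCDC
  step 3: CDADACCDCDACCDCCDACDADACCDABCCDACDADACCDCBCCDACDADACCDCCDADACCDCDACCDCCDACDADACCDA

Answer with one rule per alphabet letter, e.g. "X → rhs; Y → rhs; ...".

  step 2 ⇒ step 3: CDADACCDCBCCDABCCDACDADACCDC ⇒ CDA·DAC·CDC·DAC·CDC·CDA·CDA·DAC·CDA·BC·CDA·CDA·DAC·CDC·BC·CDA·CDA·DAC·CDC·CDA·DAC·CDC·DAC·CDC·CDA·CDA·DAC·CDA
    A ↦ CDC
    B ↦ BC
    C ↦ CDA
    D ↦ DAC

A->CDC, B->BC, C->CDA, D->DAC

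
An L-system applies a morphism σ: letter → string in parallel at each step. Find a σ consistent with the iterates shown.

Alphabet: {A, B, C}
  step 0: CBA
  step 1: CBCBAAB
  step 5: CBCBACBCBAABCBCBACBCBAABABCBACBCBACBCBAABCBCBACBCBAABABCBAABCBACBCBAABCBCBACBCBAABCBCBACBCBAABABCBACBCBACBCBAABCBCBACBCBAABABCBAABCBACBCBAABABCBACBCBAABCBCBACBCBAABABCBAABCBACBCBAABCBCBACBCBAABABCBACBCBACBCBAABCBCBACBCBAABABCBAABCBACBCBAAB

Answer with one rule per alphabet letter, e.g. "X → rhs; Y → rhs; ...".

A->AB, B->CBA, C->CB

  step 0 ⇒ step 1: CBA ⇒ CB·CBA·AB
    A ↦ AB
    B ↦ CBA
    C ↦ CB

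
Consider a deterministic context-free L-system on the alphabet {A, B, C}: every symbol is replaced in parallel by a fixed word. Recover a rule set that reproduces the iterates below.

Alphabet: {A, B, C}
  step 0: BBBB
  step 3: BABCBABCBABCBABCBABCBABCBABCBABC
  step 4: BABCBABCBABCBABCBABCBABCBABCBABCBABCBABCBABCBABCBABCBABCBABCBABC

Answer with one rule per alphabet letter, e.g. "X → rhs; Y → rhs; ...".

A->BC, B->BA, C->BC

  step 3 ⇒ step 4: BABCBABCBABCBABCBABCBABCBABCBABC ⇒ BA·BC·BA·BC·BA·BC·BA·BC·BA·BC·BA·BC·BA·BC·BA·BC·BA·BC·BA·BC·BA·BC·BA·BC·BA·BC·BA·BC·BA·BC·BA·BC
    A ↦ BC
    B ↦ BA
    C ↦ BC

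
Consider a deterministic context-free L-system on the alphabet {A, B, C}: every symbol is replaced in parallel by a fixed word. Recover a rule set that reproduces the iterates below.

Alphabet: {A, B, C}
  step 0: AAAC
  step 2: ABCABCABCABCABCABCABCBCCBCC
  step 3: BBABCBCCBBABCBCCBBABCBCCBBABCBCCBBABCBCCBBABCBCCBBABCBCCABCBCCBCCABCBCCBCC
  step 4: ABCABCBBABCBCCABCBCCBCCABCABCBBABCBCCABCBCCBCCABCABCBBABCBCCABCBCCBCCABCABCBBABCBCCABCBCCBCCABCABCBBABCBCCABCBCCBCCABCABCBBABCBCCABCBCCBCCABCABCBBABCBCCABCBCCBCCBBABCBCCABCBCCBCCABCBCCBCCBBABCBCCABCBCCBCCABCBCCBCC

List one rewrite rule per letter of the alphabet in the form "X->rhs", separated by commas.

A->BB, B->ABC, C->BCC

  step 3 ⇒ step 4: BBABCBCCBBABCBCCBBABCBCCBBABCBCCBBABCBCCBBABCBCCBBABCBCCABCBCCBCCABCBCCBCC ⇒ ABC·ABC·BB·ABC·BCC·ABC·BCC·BCC·ABC·ABC·BB·ABC·BCC·ABC·BCC·BCC·ABC·ABC·BB·ABC·BCC·ABC·BCC·BCC·ABC·ABC·BB·ABC·BCC·ABC·BCC·BCC·ABC·ABC·BB·ABC·BCC·ABC·BCC·BCC·ABC·ABC·BB·ABC·BCC·ABC·BCC·BCC·ABC·ABC·BB·ABC·BCC·ABC·BCC·BCC·BB·ABC·BCC·ABC·BCC·BCC·ABC·BCC·BCC·BB·ABC·BCC·ABC·BCC·BCC·ABC·BCC·BCC
    A ↦ BB
    B ↦ ABC
    C ↦ BCC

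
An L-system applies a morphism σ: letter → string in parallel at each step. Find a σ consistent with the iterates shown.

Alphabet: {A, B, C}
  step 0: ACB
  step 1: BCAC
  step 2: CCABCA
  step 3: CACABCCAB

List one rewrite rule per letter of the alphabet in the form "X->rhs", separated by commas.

A->B, B->C, C->CA

  step 2 ⇒ step 3: CCABCA ⇒ CA·CA·B·C·CA·B
    A ↦ B
    B ↦ C
    C ↦ CA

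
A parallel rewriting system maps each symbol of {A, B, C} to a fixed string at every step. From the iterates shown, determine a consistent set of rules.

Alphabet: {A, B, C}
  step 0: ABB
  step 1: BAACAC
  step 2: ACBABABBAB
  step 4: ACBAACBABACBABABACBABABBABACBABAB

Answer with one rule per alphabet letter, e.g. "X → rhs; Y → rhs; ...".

A->BA, B->AC, C->B

  step 1 ⇒ step 2: BAACAC ⇒ AC·BA·BA·B·BA·B
    A ↦ BA
    B ↦ AC
    C ↦ B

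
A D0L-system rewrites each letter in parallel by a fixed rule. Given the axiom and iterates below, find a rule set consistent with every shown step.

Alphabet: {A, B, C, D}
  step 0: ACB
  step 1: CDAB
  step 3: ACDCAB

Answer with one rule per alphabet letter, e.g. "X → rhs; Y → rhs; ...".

  step 0 ⇒ step 1: ACB ⇒ C·D·AB
    A ↦ C
    B ↦ AB
    C ↦ D
    D ↦ A  (constrained at step 1)

A->C, B->AB, C->D, D->A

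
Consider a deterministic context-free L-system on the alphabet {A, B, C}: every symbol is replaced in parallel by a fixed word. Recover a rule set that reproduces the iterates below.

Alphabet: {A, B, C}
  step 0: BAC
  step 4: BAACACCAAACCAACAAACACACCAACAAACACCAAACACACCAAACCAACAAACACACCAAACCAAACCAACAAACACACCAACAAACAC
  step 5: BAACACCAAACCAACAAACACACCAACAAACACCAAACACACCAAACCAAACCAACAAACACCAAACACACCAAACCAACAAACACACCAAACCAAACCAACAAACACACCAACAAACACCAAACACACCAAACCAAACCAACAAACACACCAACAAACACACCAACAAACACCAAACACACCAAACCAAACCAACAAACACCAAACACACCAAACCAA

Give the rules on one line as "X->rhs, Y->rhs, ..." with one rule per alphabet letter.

A->AC, B->BA, C->CAA

  step 4 ⇒ step 5: BAACACCAAACCAACAAACACACCAACAAACACCAAACACACCAAACCAACAAACACACCAAACCAAACCAACAAACACACCAACAAACAC ⇒ BA·AC·AC·CAA·AC·CAA·CAA·AC·AC·AC·CAA·CAA·AC·AC·CAA·AC·AC·AC·CAA·AC·CAA·AC·CAA·CAA·AC·AC·CAA·AC·AC·AC·CAA·AC·CAA·CAA·AC·AC·AC·CAA·AC·CAA·AC·CAA·CAA·AC·AC·AC·CAA·CAA·AC·AC·CAA·AC·AC·AC·CAA·AC·CAA·AC·CAA·CAA·AC·AC·AC·CAA·CAA·AC·AC·AC·CAA·CAA·AC·AC·CAA·AC·AC·AC·CAA·AC·CAA·AC·CAA·CAA·AC·AC·CAA·AC·AC·AC·CAA·AC·CAA
    A ↦ AC
    B ↦ BA
    C ↦ CAA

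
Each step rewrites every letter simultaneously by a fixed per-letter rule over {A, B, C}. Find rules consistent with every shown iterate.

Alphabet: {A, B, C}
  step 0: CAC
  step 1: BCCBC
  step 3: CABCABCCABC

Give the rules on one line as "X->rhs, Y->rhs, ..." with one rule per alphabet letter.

  step 0 ⇒ step 1: CAC ⇒ BC·C·BC
    A ↦ C
    C ↦ BC
    B ↦ A  (constrained at step 1)

A->C, B->A, C->BC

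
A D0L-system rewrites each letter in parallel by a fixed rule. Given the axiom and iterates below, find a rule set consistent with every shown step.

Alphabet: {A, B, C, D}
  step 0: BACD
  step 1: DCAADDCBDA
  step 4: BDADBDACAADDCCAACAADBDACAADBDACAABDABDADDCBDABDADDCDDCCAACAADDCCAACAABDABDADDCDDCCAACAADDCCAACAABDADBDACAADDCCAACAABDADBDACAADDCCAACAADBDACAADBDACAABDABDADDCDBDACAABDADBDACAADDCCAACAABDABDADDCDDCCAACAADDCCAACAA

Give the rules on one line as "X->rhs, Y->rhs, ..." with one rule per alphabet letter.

  step 0 ⇒ step 1: BACD ⇒ D·CAA·DDC·BDA
    A ↦ CAA
    B ↦ D
    C ↦ DDC
    D ↦ BDA

A->CAA, B->D, C->DDC, D->BDA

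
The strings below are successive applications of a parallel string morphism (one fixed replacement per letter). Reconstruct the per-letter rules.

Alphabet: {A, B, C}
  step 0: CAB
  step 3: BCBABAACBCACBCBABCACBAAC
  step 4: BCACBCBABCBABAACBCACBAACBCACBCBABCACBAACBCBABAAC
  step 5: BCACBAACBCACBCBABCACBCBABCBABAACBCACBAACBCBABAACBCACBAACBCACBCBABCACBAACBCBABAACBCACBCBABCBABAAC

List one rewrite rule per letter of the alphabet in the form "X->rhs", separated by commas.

A->BA, B->BC, C->AC

  step 4 ⇒ step 5: BCACBCBABCBABAACBCACBAACBCACBCBABCACBAACBCBABAAC ⇒ BC·AC·BA·AC·BC·AC·BC·BA·BC·AC·BC·BA·BC·BA·BA·AC·BC·AC·BA·AC·BC·BA·BA·AC·BC·AC·BA·AC·BC·AC·BC·BA·BC·AC·BA·AC·BC·BA·BA·AC·BC·AC·BC·BA·BC·BA·BA·AC
    A ↦ BA
    B ↦ BC
    C ↦ AC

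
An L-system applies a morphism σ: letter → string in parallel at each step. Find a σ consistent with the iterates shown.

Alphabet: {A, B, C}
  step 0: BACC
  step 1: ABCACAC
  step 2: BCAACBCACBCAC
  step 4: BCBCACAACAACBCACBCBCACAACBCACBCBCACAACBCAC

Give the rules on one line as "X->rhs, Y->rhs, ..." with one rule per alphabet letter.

A->BC, B->A, C->AC

  step 1 ⇒ step 2: ABCACAC ⇒ BC·A·AC·BC·AC·BC·AC
    A ↦ BC
    B ↦ A
    C ↦ AC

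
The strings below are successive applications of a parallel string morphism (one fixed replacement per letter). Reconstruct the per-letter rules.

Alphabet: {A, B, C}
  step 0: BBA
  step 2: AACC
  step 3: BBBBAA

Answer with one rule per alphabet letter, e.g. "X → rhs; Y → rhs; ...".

  step 2 ⇒ step 3: AACC ⇒ BB·BB·A·A
    A ↦ BB
    C ↦ A
    B ↦ C  (constrained at step 0)

A->BB, B->C, C->A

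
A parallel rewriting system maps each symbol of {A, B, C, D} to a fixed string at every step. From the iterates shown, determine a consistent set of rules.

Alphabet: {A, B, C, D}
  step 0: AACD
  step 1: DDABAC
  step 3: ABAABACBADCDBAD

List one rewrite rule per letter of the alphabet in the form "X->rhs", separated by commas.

A->D, B->BA, C->ABA, D->C

  step 0 ⇒ step 1: AACD ⇒ D·D·ABA·C
    A ↦ D
    C ↦ ABA
    D ↦ C
    B ↦ BA  (constrained at step 1)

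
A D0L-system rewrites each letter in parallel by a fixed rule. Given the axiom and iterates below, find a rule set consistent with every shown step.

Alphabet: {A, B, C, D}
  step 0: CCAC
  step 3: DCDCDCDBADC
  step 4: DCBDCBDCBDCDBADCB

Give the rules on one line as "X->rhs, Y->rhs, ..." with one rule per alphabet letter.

A->BA, B->D, C->B, D->DC

  step 3 ⇒ step 4: DCDCDCDBADC ⇒ DC·B·DC·B·DC·B·DC·D·BA·DC·B
    A ↦ BA
    B ↦ D
    C ↦ B
    D ↦ DC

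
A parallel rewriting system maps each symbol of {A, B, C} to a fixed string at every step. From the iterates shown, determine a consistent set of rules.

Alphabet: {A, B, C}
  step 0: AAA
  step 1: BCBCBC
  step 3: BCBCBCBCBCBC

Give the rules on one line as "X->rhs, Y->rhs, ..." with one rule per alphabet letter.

A->BC, B->A, C->A

  step 0 ⇒ step 1: AAA ⇒ BC·BC·BC
    A ↦ BC
    B ↦ A  (constrained at step 1)
    C ↦ A  (constrained at step 1)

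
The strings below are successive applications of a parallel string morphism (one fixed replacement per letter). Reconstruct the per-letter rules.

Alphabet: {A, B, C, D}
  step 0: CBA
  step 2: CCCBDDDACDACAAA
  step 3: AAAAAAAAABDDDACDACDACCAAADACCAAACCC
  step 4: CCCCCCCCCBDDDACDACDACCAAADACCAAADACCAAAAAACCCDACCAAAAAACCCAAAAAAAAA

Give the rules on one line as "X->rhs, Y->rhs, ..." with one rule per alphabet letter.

  step 3 ⇒ step 4: AAAAAAAAABDDDACDACDACCAAADACCAAACCC ⇒ C·C·C·C·C·C·C·C·C·BDD·DAC·DAC·DAC·C·AAA·DAC·C·AAA·DAC·C·AAA·AAA·C·C·C·DAC·C·AAA·AAA·C·C·C·AAA·AAA·AAA
    A ↦ C
    B ↦ BDD
    C ↦ AAA
    D ↦ DAC

A->C, B->BDD, C->AAA, D->DAC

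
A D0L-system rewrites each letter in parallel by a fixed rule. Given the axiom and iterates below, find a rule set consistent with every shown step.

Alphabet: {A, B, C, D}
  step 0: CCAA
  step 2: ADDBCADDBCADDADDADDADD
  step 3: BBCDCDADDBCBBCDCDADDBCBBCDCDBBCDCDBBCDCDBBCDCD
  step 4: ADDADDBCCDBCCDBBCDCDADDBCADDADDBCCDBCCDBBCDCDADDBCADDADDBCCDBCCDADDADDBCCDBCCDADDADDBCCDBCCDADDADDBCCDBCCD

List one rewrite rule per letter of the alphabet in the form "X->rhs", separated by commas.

A->BB, B->ADD, C->BC, D->CD

  step 3 ⇒ step 4: BBCDCDADDBCBBCDCDADDBCBBCDCDBBCDCDBBCDCDBBCDCD ⇒ ADD·ADD·BC·CD·BC·CD·BB·CD·CD·ADD·BC·ADD·ADD·BC·CD·BC·CD·BB·CD·CD·ADD·BC·ADD·ADD·BC·CD·BC·CD·ADD·ADD·BC·CD·BC·CD·ADD·ADD·BC·CD·BC·CD·ADD·ADD·BC·CD·BC·CD
    A ↦ BB
    B ↦ ADD
    C ↦ BC
    D ↦ CD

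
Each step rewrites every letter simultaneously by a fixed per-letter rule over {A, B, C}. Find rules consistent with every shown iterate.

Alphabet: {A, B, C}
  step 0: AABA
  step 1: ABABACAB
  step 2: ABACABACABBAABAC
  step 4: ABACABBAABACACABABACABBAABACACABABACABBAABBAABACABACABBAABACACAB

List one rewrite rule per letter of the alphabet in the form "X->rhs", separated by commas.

  step 1 ⇒ step 2: ABABACAB ⇒ AB·AC·AB·AC·AB·BA·AB·AC
    A ↦ AB
    B ↦ AC
    C ↦ BA

A->AB, B->AC, C->BA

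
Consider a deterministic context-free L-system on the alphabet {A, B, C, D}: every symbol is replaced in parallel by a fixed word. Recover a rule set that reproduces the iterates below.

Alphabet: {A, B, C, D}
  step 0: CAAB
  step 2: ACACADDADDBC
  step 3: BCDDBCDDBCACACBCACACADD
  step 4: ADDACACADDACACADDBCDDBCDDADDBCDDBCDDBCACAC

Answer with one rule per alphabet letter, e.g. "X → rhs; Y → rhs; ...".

A->BC, B->A, C->DD, D->AC

  step 3 ⇒ step 4: BCDDBCDDBCACACBCACACADD ⇒ A·DD·AC·AC·A·DD·AC·AC·A·DD·BC·DD·BC·DD·A·DD·BC·DD·BC·DD·BC·AC·AC
    A ↦ BC
    B ↦ A
    C ↦ DD
    D ↦ AC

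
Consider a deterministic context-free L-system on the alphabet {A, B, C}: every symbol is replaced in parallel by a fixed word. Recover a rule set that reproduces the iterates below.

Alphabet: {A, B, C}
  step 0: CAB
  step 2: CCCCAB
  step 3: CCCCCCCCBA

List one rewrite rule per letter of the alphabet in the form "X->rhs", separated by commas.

  step 2 ⇒ step 3: CCCCAB ⇒ CC·CC·CC·CC·B·A
    A ↦ B
    B ↦ A
    C ↦ CC

A->B, B->A, C->CC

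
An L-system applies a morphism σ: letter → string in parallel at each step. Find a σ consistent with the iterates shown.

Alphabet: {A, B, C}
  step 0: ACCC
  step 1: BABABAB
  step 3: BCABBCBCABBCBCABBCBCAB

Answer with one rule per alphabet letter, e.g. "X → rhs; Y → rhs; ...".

  step 0 ⇒ step 1: ACCC ⇒ B·AB·AB·AB
    A ↦ B
    C ↦ AB
    B ↦ BC  (constrained at step 1)

A->B, B->BC, C->AB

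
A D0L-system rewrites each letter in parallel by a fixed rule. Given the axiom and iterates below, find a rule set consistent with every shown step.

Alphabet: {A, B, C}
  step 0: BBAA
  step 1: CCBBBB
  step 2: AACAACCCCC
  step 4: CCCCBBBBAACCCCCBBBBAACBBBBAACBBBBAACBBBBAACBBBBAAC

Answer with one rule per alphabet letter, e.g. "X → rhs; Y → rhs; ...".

  step 1 ⇒ step 2: CCBBBB ⇒ AAC·AAC·C·C·C·C
    B ↦ C
    C ↦ AAC
  step 0 ⇒ step 1: BBAA ⇒ C·C·BB·BB
    A ↦ BB

A->BB, B->C, C->AAC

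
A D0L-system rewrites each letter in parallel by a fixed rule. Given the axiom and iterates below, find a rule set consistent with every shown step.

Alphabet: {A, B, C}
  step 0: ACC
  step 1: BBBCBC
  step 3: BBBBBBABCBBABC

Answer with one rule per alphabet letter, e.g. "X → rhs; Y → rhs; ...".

A->BB, B->A, C->BC

  step 0 ⇒ step 1: ACC ⇒ BB·BC·BC
    A ↦ BB
    C ↦ BC
    B ↦ A  (constrained at step 1)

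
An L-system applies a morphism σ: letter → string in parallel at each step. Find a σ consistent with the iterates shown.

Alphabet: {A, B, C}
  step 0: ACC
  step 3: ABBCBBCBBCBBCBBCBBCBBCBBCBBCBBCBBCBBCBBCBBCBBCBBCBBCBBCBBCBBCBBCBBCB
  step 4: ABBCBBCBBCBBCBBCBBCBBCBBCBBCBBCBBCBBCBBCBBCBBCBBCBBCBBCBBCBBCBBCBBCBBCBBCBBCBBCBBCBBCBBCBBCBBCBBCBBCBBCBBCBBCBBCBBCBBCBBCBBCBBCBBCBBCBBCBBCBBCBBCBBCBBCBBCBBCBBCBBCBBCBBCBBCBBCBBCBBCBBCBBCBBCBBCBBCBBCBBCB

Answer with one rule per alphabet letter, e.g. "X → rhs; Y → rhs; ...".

A->AB, B->BCB, C->BCB

  step 3 ⇒ step 4: ABBCBBCBBCBBCBBCBBCBBCBBCBBCBBCBBCBBCBBCBBCBBCBBCBBCBBCBBCBBCBBCBBCB ⇒ AB·BCB·BCB·BCB·BCB·BCB·BCB·BCB·BCB·BCB·BCB·BCB·BCB·BCB·BCB·BCB·BCB·BCB·BCB·BCB·BCB·BCB·BCB·BCB·BCB·BCB·BCB·BCB·BCB·BCB·BCB·BCB·BCB·BCB·BCB·BCB·BCB·BCB·BCB·BCB·BCB·BCB·BCB·BCB·BCB·BCB·BCB·BCB·BCB·BCB·BCB·BCB·BCB·BCB·BCB·BCB·BCB·BCB·BCB·BCB·BCB·BCB·BCB·BCB·BCB·BCB·BCB·BCB
    A ↦ AB
    B ↦ BCB
    C ↦ BCB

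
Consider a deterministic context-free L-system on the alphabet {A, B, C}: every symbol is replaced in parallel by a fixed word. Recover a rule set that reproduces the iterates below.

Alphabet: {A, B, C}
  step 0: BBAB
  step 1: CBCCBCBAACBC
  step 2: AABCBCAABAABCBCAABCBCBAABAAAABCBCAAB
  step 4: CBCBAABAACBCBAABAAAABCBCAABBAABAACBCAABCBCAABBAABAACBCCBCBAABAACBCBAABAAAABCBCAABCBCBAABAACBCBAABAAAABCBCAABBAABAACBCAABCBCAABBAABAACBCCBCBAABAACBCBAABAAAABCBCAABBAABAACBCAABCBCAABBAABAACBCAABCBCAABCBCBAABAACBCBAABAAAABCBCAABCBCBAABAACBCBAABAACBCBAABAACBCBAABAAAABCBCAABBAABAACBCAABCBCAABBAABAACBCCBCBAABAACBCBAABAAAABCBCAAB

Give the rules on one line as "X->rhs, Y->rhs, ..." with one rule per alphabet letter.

A->BAA, B->CBC, C->AAB

  step 1 ⇒ step 2: CBCCBCBAACBC ⇒ AAB·CBC·AAB·AAB·CBC·AAB·CBC·BAA·BAA·AAB·CBC·AAB
    A ↦ BAA
    B ↦ CBC
    C ↦ AAB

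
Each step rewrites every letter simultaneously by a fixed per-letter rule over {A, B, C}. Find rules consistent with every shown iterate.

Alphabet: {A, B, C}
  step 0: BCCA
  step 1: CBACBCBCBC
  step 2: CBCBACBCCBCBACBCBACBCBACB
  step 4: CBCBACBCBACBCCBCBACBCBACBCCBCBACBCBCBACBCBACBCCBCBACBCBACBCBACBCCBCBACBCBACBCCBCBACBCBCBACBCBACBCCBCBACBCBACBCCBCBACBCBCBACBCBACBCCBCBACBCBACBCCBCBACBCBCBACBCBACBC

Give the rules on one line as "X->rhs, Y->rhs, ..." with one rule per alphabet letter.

  step 1 ⇒ step 2: CBACBCBCBC ⇒ CB·CBA·CBC·CB·CBA·CB·CBA·CB·CBA·CB
    A ↦ CBC
    B ↦ CBA
    C ↦ CB

A->CBC, B->CBA, C->CB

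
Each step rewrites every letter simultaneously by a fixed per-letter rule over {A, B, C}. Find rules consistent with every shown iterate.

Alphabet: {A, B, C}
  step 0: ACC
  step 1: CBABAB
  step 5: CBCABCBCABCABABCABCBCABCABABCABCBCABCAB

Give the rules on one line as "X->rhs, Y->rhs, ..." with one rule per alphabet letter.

  step 0 ⇒ step 1: ACC ⇒ CB·AB·AB
    A ↦ CB
    C ↦ AB
    B ↦ C  (constrained at step 1)

A->CB, B->C, C->AB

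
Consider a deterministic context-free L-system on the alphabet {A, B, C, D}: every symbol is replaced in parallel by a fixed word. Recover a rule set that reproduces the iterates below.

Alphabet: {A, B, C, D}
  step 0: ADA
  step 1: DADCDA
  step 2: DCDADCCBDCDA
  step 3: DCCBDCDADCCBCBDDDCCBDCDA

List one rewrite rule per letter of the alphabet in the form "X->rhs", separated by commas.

A->DA, B->DD, C->CB, D->DC

  step 2 ⇒ step 3: DCDADCCBDCDA ⇒ DC·CB·DC·DA·DC·CB·CB·DD·DC·CB·DC·DA
    A ↦ DA
    B ↦ DD
    C ↦ CB
    D ↦ DC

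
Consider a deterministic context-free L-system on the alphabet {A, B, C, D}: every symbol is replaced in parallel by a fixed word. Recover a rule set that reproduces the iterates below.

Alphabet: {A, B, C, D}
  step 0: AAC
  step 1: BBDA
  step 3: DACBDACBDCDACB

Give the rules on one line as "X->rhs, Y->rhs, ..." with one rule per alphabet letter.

  step 0 ⇒ step 1: AAC ⇒ B·B·DA
    A ↦ B
    C ↦ DA
    B ↦ CB  (constrained at step 1)
    D ↦ DC  (constrained at step 1)

A->B, B->CB, C->DA, D->DC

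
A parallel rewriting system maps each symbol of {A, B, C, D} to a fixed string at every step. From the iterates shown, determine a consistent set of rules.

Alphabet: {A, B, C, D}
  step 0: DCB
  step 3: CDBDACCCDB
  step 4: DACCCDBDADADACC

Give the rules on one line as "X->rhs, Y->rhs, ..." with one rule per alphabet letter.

A->DB, B->C, C->DA, D->C

  step 3 ⇒ step 4: CDBDACCCDB ⇒ DA·C·C·C·DB·DA·DA·DA·C·C
    A ↦ DB
    B ↦ C
    C ↦ DA
    D ↦ C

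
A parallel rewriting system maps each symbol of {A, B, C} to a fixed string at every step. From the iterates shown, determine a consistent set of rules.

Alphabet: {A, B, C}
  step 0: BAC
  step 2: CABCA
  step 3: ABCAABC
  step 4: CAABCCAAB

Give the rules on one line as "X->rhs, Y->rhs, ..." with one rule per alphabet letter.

  step 3 ⇒ step 4: ABCAABC ⇒ C·A·AB·C·C·A·AB
    A ↦ C
    B ↦ A
    C ↦ AB

A->C, B->A, C->AB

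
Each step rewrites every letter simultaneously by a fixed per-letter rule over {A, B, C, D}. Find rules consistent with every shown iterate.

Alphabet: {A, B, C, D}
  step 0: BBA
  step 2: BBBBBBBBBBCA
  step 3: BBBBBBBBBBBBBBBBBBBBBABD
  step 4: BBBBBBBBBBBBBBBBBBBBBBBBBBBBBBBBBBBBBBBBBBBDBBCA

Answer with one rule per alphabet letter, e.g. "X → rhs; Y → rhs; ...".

  step 3 ⇒ step 4: BBBBBBBBBBBBBBBBBBBBBABD ⇒ BB·BB·BB·BB·BB·BB·BB·BB·BB·BB·BB·BB·BB·BB·BB·BB·BB·BB·BB·BB·BB·BD·BB·CA
    A ↦ BD
    B ↦ BB
    D ↦ CA
  step 2 ⇒ step 3: BBBBBBBBBBCA ⇒ BB·BB·BB·BB·BB·BB·BB·BB·BB·BB·BA·BD
    C ↦ BA

A->BD, B->BB, C->BA, D->CA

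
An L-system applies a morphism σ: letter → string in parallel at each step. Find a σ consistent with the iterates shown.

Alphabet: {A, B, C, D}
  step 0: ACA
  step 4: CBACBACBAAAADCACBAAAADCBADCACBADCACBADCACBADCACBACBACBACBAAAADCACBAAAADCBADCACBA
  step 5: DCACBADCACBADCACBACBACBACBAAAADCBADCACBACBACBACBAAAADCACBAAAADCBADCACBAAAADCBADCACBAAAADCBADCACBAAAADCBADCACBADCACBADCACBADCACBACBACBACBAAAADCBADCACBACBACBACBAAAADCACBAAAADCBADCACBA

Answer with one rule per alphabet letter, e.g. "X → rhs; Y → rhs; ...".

  step 4 ⇒ step 5: CBACBACBAAAADCACBAAAADCBADCACBADCACBADCACBADCACBACBACBACBAAAADCACBAAAADCBADCACBA ⇒ D·CA·CBA·D·CA·CBA·D·CA·CBA·CBA·CBA·CBA·AAA·D·CBA·D·CA·CBA·CBA·CBA·CBA·AAA·D·CA·CBA·AAA·D·CBA·D·CA·CBA·AAA·D·CBA·D·CA·CBA·AAA·D·CBA·D·CA·CBA·AAA·D·CBA·D·CA·CBA·D·CA·CBA·D·CA·CBA·D·CA·CBA·CBA·CBA·CBA·AAA·D·CBA·D·CA·CBA·CBA·CBA·CBA·AAA·D·CA·CBA·AAA·D·CBA·D·CA·CBA
    A ↦ CBA
    B ↦ CA
    C ↦ D
    D ↦ AAA

A->CBA, B->CA, C->D, D->AAA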